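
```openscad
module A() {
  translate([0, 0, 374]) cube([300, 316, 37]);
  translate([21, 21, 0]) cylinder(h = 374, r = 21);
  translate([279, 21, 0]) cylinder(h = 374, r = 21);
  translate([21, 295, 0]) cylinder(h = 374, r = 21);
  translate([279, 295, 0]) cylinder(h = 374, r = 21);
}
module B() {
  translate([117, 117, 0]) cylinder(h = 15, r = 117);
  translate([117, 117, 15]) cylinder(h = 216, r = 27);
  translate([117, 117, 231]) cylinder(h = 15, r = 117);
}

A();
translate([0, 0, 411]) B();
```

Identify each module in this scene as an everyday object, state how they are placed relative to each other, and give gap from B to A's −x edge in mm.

A is a stool. B is a spool. The spool is on top of the stool. The gap from the spool to the stool's −x edge is 0 mm.

The spool's min-x is at 0; the stool's min-x is 0; gap = 0 mm.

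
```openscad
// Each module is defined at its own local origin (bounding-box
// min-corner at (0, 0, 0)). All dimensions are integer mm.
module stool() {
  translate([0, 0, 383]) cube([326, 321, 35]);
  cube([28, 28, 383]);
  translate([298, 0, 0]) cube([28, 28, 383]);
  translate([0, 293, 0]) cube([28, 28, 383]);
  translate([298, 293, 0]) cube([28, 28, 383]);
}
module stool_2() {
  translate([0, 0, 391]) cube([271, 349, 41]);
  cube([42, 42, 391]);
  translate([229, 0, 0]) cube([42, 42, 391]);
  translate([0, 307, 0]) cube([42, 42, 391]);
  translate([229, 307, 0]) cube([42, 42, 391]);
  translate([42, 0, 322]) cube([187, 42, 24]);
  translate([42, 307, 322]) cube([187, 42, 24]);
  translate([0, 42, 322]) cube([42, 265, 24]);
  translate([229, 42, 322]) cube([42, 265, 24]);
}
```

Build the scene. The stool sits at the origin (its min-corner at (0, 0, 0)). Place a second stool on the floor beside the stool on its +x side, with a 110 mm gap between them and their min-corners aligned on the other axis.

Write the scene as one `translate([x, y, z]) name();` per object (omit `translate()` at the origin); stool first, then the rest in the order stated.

stool();
translate([436, 0, 0]) stool_2();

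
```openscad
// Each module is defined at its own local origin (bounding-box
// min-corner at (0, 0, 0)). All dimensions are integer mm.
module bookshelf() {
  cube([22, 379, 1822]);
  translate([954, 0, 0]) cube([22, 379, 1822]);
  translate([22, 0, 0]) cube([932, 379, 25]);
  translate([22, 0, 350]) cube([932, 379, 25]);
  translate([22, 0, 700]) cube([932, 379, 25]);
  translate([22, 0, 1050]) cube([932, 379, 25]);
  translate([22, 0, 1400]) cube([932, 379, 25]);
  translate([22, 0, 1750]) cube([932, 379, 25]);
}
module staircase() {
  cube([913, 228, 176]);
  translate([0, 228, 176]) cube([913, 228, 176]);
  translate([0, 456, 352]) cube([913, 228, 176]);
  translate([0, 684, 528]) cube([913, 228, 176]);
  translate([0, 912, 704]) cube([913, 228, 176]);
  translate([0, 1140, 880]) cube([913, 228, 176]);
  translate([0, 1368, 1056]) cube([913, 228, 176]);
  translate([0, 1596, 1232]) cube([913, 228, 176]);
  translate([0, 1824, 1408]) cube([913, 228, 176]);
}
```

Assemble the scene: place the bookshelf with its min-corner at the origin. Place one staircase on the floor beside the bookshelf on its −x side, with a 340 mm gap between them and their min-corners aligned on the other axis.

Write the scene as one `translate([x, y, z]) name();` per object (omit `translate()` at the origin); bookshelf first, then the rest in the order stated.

bookshelf();
translate([-1253, 0, 0]) staircase();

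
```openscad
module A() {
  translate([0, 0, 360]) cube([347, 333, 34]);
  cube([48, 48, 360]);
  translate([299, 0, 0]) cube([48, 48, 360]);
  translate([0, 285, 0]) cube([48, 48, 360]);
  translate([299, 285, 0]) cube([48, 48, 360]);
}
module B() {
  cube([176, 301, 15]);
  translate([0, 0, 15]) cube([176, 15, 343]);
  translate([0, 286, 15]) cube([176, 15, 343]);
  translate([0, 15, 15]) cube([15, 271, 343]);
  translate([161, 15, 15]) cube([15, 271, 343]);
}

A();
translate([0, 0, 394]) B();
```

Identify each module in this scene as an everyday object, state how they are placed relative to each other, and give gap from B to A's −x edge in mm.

The open box's min-x is at 0; the stool's min-x is 0; gap = 0 mm.

A is a stool. B is an open box. The open box is on top of the stool. The gap from the open box to the stool's −x edge is 0 mm.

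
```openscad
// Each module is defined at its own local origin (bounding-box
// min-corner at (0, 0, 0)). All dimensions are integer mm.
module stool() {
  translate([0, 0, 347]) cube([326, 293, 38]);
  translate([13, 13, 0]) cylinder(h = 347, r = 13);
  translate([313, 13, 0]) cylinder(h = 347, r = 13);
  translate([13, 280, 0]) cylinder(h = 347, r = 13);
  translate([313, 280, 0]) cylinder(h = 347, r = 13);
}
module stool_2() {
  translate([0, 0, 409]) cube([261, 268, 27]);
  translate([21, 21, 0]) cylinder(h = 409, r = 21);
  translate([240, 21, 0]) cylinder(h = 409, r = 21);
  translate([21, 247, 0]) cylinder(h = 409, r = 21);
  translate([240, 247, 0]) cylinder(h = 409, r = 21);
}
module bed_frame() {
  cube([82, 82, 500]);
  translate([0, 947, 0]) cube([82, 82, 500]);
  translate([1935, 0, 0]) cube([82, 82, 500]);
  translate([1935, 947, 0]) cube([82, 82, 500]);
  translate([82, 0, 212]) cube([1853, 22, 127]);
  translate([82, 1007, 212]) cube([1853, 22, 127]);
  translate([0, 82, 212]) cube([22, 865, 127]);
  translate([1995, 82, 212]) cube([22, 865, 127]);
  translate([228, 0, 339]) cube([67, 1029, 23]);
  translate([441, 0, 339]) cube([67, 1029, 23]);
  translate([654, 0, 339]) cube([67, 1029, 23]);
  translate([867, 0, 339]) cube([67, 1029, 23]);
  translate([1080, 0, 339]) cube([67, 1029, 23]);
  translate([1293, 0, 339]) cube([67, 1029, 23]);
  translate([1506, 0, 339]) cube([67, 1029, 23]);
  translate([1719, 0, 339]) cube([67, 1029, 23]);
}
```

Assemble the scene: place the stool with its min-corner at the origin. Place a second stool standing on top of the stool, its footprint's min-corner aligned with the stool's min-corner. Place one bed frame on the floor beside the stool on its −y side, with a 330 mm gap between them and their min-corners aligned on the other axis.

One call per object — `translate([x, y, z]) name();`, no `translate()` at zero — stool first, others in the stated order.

stool();
translate([0, 0, 385]) stool_2();
translate([0, -1359, 0]) bed_frame();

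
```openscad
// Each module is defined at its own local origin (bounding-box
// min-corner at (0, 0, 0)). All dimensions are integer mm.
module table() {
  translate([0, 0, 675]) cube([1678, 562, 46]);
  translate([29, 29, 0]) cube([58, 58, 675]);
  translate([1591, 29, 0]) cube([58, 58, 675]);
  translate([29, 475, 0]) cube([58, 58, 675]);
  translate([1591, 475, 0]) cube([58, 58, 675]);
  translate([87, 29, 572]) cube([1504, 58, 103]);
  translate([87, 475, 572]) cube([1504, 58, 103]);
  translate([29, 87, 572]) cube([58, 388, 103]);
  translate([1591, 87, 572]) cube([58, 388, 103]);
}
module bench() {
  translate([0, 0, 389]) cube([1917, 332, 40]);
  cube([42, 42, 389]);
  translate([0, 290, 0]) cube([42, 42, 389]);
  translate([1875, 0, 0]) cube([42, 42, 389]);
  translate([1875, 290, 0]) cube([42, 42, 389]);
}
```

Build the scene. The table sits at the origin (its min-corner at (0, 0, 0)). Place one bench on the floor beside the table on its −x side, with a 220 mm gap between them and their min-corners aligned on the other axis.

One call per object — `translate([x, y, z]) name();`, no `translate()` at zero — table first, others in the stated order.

table();
translate([-2137, 0, 0]) bench();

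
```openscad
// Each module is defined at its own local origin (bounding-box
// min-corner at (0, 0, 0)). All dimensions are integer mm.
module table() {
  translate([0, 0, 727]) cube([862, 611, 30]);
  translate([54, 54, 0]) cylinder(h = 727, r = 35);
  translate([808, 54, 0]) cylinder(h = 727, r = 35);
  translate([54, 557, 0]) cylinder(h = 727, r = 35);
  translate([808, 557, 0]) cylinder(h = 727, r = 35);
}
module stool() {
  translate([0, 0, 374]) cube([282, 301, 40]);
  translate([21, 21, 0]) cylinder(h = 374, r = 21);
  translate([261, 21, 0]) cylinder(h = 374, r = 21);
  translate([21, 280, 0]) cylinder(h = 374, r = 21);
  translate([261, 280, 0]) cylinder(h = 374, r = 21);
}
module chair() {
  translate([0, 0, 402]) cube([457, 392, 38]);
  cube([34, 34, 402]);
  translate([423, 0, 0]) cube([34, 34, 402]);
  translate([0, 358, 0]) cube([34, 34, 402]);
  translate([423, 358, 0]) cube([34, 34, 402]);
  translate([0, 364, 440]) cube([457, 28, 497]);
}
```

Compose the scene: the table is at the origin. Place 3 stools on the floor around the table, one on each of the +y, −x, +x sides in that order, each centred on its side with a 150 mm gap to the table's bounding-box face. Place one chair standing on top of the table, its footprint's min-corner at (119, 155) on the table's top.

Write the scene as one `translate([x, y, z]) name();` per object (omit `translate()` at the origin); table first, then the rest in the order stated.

table();
translate([290, 761, 0]) stool();
translate([-432, 155, 0]) stool();
translate([1012, 155, 0]) stool();
translate([119, 155, 757]) chair();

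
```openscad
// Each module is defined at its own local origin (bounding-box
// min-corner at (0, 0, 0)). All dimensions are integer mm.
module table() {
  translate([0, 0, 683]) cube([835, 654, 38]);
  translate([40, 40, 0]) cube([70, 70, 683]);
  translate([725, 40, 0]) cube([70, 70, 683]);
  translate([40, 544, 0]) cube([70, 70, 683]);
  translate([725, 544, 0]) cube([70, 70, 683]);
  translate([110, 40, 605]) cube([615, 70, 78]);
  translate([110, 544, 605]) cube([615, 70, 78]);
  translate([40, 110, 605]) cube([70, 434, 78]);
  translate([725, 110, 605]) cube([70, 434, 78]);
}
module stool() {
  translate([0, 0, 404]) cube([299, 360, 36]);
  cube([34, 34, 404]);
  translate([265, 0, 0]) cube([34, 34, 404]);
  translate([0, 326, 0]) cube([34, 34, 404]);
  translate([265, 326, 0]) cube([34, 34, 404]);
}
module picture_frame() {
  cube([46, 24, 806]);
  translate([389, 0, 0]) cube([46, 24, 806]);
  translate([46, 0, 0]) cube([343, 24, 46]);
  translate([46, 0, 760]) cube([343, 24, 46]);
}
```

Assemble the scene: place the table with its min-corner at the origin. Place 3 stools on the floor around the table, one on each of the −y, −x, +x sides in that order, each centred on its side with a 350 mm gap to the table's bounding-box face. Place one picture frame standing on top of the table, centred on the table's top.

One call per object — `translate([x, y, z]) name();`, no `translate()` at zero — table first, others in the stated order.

table();
translate([268, -710, 0]) stool();
translate([-649, 147, 0]) stool();
translate([1185, 147, 0]) stool();
translate([200, 315, 721]) picture_frame();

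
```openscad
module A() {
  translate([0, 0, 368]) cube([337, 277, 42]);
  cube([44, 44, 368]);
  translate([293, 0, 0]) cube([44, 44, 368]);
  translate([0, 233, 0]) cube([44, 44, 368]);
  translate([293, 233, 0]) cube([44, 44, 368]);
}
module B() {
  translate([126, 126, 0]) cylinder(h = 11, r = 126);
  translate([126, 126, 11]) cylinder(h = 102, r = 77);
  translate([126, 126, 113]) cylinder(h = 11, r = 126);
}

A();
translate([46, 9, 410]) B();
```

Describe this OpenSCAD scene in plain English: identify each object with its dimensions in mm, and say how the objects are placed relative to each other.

A is a four-legged stool. The seat is a 337×277×42 mm slab whose top surface is at z = 410 mm; four square legs, each 44×44 mm in cross-section, run from the floor (z = 0) to the underside of the seat, each flush with a corner of the seat.

B is a spool: two coaxial disc flanges of radius 126 mm and thickness 11 mm, joined by a core cylinder of radius 77 mm and height 102 mm. The lower flange rests on z = 0 and the three cylinders share a vertical axis.

The spool is on top of the stool.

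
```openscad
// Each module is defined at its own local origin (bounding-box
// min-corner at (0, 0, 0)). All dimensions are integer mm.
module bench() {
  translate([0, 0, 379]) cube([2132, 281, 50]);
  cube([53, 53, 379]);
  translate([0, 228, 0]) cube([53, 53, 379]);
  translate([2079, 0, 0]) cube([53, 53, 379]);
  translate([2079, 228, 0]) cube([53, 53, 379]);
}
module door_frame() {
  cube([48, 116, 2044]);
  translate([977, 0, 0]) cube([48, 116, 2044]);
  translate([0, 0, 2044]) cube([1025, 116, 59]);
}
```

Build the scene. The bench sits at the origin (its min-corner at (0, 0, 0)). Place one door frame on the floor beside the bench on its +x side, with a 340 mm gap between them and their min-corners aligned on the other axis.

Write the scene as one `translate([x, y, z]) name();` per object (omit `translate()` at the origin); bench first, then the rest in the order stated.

bench();
translate([2472, 0, 0]) door_frame();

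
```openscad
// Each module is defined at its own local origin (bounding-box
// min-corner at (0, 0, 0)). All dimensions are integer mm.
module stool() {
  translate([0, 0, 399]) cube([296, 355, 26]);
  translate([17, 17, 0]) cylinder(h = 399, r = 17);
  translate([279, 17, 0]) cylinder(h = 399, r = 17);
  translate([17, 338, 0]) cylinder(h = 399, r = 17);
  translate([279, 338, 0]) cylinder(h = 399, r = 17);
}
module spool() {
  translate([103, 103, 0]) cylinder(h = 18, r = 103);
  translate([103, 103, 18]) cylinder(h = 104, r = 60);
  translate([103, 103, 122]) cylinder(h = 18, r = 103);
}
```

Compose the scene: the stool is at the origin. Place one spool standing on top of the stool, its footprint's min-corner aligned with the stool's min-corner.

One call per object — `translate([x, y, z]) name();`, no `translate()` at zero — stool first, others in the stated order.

stool();
translate([0, 0, 425]) spool();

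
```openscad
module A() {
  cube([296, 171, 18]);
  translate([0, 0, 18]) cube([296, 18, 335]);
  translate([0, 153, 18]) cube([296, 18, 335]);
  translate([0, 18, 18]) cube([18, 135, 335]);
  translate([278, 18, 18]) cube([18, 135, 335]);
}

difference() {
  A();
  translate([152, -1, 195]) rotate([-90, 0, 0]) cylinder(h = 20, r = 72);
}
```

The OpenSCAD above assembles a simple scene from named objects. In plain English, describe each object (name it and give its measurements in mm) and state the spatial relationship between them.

A is an open-topped rectangular box: outside dimensions 296×171×353 mm, with a uniform wall and base thickness of 18 mm. The base is a full 296×171 slab on the floor; four walls sit on top of the base. The front and back walls (the −y and +y sides) span the full width; the two side walls fit between them.

The open box has a circular hole of radius 72 mm through its front wall, centred at (x = 152, z = 195).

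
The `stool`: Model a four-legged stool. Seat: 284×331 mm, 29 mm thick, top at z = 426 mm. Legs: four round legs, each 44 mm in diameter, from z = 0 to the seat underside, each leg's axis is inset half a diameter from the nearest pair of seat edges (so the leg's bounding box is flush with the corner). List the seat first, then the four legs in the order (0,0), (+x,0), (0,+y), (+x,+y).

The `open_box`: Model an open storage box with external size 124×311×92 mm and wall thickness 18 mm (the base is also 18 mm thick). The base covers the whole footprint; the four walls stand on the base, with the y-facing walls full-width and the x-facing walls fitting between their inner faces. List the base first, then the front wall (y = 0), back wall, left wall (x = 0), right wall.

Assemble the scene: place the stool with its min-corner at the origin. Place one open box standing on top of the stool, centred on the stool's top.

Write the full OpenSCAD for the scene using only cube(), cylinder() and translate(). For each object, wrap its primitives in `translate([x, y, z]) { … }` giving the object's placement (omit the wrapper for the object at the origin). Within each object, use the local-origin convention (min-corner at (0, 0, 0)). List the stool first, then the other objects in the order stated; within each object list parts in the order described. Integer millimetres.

translate([0, 0, 397]) cube([284, 331, 29]);
translate([22, 22, 0]) cylinder(h = 397, r = 22);
translate([262, 22, 0]) cylinder(h = 397, r = 22);
translate([22, 309, 0]) cylinder(h = 397, r = 22);
translate([262, 309, 0]) cylinder(h = 397, r = 22);
translate([80, 10, 426]) {
  cube([124, 311, 18]);
  translate([0, 0, 18]) cube([124, 18, 74]);
  translate([0, 293, 18]) cube([124, 18, 74]);
  translate([0, 18, 18]) cube([18, 275, 74]);
  translate([106, 18, 18]) cube([18, 275, 74]);
}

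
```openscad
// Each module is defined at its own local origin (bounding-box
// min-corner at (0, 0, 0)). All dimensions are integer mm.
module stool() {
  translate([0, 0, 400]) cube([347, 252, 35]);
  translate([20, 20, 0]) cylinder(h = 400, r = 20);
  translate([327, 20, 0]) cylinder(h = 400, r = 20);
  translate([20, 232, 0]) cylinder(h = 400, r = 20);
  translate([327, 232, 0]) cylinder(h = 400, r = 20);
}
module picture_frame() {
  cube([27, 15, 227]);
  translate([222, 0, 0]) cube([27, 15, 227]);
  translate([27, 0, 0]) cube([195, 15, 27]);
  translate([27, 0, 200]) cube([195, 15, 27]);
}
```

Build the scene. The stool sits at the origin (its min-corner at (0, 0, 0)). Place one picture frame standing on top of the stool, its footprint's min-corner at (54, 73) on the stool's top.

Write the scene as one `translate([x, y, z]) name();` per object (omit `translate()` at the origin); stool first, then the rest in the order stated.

stool();
translate([54, 73, 435]) picture_frame();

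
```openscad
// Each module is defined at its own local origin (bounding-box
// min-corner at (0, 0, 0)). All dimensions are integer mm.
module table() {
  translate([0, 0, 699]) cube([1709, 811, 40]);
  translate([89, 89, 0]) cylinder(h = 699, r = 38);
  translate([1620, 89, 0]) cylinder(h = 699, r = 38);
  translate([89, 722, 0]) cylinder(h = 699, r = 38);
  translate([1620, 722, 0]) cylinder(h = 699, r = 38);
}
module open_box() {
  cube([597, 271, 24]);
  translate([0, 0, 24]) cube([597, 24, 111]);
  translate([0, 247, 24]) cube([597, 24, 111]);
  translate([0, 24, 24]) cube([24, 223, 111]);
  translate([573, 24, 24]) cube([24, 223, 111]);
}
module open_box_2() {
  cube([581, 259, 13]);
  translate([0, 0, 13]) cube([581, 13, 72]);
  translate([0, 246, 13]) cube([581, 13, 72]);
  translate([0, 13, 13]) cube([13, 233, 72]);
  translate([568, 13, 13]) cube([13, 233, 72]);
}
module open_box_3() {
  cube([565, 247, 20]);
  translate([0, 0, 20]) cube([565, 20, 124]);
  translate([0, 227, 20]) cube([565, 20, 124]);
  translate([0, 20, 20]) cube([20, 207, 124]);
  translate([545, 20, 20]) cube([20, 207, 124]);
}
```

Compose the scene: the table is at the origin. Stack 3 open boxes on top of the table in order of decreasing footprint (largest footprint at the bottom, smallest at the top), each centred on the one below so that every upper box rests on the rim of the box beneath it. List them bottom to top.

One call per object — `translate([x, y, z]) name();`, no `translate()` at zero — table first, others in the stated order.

table();
translate([556, 270, 739]) open_box();
translate([564, 276, 874]) open_box_2();
translate([572, 282, 959]) open_box_3();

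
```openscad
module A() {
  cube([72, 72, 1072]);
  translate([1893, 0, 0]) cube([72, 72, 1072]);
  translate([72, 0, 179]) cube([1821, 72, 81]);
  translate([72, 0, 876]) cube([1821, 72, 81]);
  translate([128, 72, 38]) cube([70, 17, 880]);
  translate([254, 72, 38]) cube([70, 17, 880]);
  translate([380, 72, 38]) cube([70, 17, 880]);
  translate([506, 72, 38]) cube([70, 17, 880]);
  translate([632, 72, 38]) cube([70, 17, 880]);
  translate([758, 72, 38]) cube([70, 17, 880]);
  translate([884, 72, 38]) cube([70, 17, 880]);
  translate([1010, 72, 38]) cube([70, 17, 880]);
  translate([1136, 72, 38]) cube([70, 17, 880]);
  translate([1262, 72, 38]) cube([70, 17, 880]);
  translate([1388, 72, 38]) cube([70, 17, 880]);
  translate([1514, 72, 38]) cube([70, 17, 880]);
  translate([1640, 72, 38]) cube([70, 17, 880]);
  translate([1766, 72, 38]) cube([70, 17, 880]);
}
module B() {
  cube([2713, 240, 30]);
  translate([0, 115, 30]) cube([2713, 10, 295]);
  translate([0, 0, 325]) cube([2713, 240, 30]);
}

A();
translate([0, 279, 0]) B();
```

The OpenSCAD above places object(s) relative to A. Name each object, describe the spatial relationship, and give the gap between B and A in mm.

The I-beam's nearest face is 190 mm from the fence section's +y face.

A is a fence section. B is an I-beam. The I-beam is on the floor beside the fence section on its +y side. The gap between the I-beam and the fence section is 190 mm.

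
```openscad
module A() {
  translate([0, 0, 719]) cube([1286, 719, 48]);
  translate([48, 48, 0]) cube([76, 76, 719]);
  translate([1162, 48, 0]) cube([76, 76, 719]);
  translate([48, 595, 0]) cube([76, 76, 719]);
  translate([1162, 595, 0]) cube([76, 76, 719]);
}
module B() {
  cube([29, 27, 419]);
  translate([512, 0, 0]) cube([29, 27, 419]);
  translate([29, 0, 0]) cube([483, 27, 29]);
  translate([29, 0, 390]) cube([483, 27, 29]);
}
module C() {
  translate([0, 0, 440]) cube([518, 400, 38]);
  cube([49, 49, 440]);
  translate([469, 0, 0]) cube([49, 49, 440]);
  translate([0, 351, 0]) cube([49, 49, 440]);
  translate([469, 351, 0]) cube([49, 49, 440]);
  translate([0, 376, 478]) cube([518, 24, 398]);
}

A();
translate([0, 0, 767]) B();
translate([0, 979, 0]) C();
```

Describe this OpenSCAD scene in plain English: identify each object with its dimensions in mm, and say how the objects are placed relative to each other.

A is a table with a 1286×719 mm rectangular top, 48 mm thick, top surface at z = 767 mm, supported by four 76×76 mm square legs, each inset 48 mm from the nearest pair of top edges, running from the floor.

B is a rectangular picture frame lying in the x–z plane (depth along y). The opening is 483 mm wide (x) by 361 mm tall (z), surrounded by a border 29 mm wide on all four sides. The frame is 27 mm deep and is made of two full-height vertical stiles with two horizontal rails fitted between them.

C is a chair: 518×400 mm seat, 38 mm thick, top at z = 478 mm, on four 49 mm square corner legs flush with the seat edges. A 24 mm thick backrest slab spans the full seat width, extending 398 mm above the seat top, its back face flush with the seat's +y edge.

The picture frame is on top of the table. The chair is on the floor beside the table on its +y side.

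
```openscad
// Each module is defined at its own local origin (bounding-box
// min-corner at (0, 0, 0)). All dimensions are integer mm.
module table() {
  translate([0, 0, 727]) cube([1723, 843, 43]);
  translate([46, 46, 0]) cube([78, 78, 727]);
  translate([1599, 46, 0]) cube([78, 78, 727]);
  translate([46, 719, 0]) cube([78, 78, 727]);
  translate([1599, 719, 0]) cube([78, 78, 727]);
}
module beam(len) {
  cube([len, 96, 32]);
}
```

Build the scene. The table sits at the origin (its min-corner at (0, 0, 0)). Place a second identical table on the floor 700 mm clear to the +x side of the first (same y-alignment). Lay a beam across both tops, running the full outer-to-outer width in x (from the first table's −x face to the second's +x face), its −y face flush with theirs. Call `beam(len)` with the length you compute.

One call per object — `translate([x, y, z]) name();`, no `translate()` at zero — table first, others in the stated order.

table();
translate([2423, 0, 0]) table();
translate([0, 0, 770]) beam(4146);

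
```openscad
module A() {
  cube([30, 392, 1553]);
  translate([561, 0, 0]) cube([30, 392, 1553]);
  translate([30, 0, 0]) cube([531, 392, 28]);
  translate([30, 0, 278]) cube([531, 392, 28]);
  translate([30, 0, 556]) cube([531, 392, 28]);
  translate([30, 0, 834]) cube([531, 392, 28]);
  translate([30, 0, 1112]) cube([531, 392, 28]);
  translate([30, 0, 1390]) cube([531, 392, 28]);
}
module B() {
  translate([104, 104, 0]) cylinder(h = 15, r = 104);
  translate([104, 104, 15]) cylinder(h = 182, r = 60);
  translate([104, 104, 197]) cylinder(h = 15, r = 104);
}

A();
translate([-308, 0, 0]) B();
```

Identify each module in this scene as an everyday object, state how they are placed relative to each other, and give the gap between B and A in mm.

The spool's nearest face is 100 mm from the bookshelf's −x face.

A is a bookshelf. B is a spool. The spool is on the floor beside the bookshelf on its −x side. The gap between the spool and the bookshelf is 100 mm.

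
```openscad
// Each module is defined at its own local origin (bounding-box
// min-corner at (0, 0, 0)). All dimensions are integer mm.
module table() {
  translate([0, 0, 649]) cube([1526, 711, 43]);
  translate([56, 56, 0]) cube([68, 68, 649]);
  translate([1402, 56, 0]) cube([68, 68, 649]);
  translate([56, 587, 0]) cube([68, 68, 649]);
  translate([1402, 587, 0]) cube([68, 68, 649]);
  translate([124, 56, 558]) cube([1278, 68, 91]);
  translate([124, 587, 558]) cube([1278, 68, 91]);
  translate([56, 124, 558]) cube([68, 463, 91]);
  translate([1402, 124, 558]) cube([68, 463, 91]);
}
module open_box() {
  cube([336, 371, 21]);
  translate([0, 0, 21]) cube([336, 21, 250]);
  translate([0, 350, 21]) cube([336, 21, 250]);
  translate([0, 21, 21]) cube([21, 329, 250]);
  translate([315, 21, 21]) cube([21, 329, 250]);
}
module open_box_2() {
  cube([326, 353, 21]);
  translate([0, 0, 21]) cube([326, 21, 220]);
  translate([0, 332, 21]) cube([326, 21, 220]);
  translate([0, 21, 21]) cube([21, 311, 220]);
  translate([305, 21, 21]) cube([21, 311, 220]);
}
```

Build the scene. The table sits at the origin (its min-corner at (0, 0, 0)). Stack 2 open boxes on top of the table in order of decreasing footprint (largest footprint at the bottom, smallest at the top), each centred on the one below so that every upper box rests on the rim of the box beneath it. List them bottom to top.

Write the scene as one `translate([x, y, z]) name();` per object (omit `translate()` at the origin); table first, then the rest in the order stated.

table();
translate([595, 170, 692]) open_box();
translate([600, 179, 963]) open_box_2();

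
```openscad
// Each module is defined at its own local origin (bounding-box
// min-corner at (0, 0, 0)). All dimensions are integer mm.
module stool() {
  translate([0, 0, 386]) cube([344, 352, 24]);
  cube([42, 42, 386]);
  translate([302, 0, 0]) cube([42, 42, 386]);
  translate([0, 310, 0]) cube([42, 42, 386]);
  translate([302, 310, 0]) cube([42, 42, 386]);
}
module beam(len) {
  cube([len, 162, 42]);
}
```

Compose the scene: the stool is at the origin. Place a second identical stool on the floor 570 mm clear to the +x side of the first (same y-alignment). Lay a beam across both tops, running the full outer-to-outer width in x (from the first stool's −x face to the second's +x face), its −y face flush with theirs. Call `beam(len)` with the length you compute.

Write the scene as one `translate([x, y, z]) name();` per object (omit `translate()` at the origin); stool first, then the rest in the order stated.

stool();
translate([914, 0, 0]) stool();
translate([0, 0, 410]) beam(1258);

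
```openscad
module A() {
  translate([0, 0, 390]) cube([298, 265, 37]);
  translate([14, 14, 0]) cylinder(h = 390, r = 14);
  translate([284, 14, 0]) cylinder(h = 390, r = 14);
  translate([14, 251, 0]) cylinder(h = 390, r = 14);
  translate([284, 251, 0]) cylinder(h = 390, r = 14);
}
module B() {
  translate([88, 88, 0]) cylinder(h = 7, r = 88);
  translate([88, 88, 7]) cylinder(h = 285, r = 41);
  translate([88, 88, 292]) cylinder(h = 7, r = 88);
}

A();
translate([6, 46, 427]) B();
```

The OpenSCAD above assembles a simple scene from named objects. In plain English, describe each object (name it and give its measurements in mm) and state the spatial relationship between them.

A is a four-legged stool. The seat is 298×265 mm, 37 mm thick, top at z = 427 mm. It stands on four round legs, each 28 mm in diameter, from z = 0 to the seat underside, each leg's axis is inset half a diameter from the nearest pair of seat edges (so the leg's bounding box is flush with the corner).

B is a spool: two coaxial disc flanges of radius 88 mm and thickness 7 mm, joined by a core cylinder of radius 41 mm and height 285 mm. The lower flange rests on z = 0 and the three cylinders share a vertical axis.

The spool is on top of the stool.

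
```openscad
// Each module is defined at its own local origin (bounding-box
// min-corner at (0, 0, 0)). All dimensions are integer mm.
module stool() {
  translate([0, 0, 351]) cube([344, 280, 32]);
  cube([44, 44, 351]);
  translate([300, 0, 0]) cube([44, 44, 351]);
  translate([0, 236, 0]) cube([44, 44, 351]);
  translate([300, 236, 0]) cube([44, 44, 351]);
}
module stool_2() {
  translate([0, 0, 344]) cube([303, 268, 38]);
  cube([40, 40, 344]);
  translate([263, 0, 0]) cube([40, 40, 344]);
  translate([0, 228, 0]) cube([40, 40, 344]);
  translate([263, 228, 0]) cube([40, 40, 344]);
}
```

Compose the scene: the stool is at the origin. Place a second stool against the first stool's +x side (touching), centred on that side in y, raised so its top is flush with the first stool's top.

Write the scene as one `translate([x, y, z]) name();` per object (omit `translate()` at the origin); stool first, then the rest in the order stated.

stool();
translate([344, 6, 1]) stool_2();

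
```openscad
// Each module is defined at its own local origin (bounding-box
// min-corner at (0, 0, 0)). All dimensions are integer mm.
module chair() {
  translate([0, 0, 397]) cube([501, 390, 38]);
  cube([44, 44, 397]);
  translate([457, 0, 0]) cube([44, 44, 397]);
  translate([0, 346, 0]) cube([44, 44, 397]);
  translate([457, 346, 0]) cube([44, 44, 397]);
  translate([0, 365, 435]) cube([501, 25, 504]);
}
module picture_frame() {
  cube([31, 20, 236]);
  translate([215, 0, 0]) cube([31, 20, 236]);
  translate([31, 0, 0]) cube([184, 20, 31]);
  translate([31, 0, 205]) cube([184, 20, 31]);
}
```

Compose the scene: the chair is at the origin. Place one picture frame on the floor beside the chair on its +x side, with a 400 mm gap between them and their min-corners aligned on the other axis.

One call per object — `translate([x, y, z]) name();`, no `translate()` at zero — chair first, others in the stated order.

chair();
translate([901, 0, 0]) picture_frame();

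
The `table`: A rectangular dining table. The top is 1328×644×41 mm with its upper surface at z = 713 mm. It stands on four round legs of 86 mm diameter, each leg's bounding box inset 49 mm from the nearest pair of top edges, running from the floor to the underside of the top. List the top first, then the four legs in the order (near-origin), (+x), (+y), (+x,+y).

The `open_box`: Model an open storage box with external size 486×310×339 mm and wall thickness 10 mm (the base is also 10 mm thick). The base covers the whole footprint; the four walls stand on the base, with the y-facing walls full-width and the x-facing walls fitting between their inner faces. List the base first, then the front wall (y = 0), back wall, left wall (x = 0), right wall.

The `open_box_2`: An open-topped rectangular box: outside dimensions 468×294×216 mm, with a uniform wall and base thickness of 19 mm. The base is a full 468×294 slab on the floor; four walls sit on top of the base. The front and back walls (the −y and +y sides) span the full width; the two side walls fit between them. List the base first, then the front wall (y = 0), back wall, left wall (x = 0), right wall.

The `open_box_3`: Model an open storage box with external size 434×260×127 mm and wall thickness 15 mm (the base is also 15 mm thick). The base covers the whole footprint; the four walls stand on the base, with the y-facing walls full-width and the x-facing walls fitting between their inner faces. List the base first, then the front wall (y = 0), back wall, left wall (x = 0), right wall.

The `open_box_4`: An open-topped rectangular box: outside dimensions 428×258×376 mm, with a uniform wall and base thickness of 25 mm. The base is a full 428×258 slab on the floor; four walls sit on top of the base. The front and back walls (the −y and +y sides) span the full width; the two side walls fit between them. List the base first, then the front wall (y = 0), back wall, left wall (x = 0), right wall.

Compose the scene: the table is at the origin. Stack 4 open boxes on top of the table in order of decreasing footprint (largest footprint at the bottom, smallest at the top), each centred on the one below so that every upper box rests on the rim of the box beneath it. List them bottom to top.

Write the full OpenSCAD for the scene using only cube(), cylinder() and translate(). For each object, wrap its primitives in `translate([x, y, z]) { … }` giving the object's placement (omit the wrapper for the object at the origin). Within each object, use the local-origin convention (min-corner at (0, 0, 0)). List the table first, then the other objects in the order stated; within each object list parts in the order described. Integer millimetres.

translate([0, 0, 672]) cube([1328, 644, 41]);
translate([92, 92, 0]) cylinder(h = 672, r = 43);
translate([1236, 92, 0]) cylinder(h = 672, r = 43);
translate([92, 552, 0]) cylinder(h = 672, r = 43);
translate([1236, 552, 0]) cylinder(h = 672, r = 43);
translate([421, 167, 713]) {
  cube([486, 310, 10]);
  translate([0, 0, 10]) cube([486, 10, 329]);
  translate([0, 300, 10]) cube([486, 10, 329]);
  translate([0, 10, 10]) cube([10, 290, 329]);
  translate([476, 10, 10]) cube([10, 290, 329]);
}
translate([430, 175, 1052]) {
  cube([468, 294, 19]);
  translate([0, 0, 19]) cube([468, 19, 197]);
  translate([0, 275, 19]) cube([468, 19, 197]);
  translate([0, 19, 19]) cube([19, 256, 197]);
  translate([449, 19, 19]) cube([19, 256, 197]);
}
translate([447, 192, 1268]) {
  cube([434, 260, 15]);
  translate([0, 0, 15]) cube([434, 15, 112]);
  translate([0, 245, 15]) cube([434, 15, 112]);
  translate([0, 15, 15]) cube([15, 230, 112]);
  translate([419, 15, 15]) cube([15, 230, 112]);
}
translate([450, 193, 1395]) {
  cube([428, 258, 25]);
  translate([0, 0, 25]) cube([428, 25, 351]);
  translate([0, 233, 25]) cube([428, 25, 351]);
  translate([0, 25, 25]) cube([25, 208, 351]);
  translate([403, 25, 25]) cube([25, 208, 351]);
}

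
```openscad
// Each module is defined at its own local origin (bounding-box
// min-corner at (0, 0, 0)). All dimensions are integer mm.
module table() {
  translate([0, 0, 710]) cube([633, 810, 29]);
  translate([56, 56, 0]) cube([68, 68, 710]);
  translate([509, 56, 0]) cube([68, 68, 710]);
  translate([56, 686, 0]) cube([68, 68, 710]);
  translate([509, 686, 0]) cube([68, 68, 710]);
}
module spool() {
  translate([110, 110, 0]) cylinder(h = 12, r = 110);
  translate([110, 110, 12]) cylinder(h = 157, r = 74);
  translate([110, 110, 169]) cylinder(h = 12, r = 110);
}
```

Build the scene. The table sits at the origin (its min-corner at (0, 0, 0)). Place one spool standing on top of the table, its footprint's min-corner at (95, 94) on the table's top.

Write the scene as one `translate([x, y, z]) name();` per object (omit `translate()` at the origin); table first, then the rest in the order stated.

table();
translate([95, 94, 739]) spool();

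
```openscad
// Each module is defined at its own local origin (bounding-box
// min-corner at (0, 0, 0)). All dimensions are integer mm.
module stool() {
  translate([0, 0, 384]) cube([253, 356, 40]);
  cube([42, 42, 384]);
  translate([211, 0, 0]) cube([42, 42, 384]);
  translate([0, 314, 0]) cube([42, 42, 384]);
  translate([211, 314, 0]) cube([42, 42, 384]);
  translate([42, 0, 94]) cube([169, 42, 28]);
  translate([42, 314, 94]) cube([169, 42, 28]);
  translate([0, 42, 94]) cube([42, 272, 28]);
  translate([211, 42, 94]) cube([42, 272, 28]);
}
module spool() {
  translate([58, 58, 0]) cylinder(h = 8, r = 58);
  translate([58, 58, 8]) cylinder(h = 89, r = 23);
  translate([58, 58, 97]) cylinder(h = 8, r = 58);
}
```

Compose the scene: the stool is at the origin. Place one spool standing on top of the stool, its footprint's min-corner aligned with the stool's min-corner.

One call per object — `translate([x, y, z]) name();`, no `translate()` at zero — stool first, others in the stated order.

stool();
translate([0, 0, 424]) spool();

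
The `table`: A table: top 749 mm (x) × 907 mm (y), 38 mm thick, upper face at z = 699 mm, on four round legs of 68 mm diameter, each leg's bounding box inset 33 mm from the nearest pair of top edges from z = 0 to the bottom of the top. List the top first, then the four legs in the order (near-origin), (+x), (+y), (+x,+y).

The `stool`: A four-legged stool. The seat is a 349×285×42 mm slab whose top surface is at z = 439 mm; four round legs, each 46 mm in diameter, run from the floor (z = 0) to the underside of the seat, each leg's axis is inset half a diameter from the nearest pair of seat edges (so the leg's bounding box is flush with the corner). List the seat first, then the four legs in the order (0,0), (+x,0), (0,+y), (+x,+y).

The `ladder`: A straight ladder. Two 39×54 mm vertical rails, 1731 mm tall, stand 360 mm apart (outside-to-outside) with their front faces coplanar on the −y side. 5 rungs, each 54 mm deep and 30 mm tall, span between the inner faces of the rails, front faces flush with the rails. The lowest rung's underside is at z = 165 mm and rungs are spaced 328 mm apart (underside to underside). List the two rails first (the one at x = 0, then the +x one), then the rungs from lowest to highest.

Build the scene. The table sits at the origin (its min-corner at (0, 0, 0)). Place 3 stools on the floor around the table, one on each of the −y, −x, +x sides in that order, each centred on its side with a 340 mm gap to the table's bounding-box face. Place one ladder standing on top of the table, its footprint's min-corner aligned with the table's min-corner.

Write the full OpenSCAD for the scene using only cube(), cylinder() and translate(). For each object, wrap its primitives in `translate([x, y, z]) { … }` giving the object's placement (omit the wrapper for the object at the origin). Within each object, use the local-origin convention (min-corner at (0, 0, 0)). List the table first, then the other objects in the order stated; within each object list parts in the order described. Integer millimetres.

translate([0, 0, 661]) cube([749, 907, 38]);
translate([67, 67, 0]) cylinder(h = 661, r = 34);
translate([682, 67, 0]) cylinder(h = 661, r = 34);
translate([67, 840, 0]) cylinder(h = 661, r = 34);
translate([682, 840, 0]) cylinder(h = 661, r = 34);
translate([200, -625, 0]) {
  translate([0, 0, 397]) cube([349, 285, 42]);
  translate([23, 23, 0]) cylinder(h = 397, r = 23);
  translate([326, 23, 0]) cylinder(h = 397, r = 23);
  translate([23, 262, 0]) cylinder(h = 397, r = 23);
  translate([326, 262, 0]) cylinder(h = 397, r = 23);
}
translate([-689, 311, 0]) {
  translate([0, 0, 397]) cube([349, 285, 42]);
  translate([23, 23, 0]) cylinder(h = 397, r = 23);
  translate([326, 23, 0]) cylinder(h = 397, r = 23);
  translate([23, 262, 0]) cylinder(h = 397, r = 23);
  translate([326, 262, 0]) cylinder(h = 397, r = 23);
}
translate([1089, 311, 0]) {
  translate([0, 0, 397]) cube([349, 285, 42]);
  translate([23, 23, 0]) cylinder(h = 397, r = 23);
  translate([326, 23, 0]) cylinder(h = 397, r = 23);
  translate([23, 262, 0]) cylinder(h = 397, r = 23);
  translate([326, 262, 0]) cylinder(h = 397, r = 23);
}
translate([0, 0, 699]) {
  cube([39, 54, 1731]);
  translate([321, 0, 0]) cube([39, 54, 1731]);
  translate([39, 0, 165]) cube([282, 54, 30]);
  translate([39, 0, 493]) cube([282, 54, 30]);
  translate([39, 0, 821]) cube([282, 54, 30]);
  translate([39, 0, 1149]) cube([282, 54, 30]);
  translate([39, 0, 1477]) cube([282, 54, 30]);
}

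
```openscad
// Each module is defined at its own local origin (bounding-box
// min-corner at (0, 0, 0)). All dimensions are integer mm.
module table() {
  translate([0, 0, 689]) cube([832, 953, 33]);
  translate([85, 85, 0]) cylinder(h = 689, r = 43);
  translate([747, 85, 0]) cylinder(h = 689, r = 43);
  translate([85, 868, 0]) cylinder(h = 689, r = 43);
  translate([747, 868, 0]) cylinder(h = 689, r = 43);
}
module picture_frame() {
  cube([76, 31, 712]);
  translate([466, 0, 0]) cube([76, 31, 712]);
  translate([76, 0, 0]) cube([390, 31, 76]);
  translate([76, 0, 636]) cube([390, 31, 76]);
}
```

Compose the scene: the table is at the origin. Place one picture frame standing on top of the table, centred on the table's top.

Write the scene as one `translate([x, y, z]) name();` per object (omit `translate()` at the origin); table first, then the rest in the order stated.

table();
translate([145, 461, 722]) picture_frame();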